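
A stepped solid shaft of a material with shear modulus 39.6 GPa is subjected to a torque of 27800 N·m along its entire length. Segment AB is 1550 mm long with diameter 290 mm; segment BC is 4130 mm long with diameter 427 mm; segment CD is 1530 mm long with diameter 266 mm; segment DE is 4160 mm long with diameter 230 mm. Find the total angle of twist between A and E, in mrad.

15.3 mrad

J_AB = π(0.290)⁴/32 = 6.94×10^-4 m⁴; J_BC = π(0.427)⁴/32 = 3.26×10^-3 m⁴; J_CD = π(0.266)⁴/32 = 4.92×10^-4 m⁴; J_DE = π(0.230)⁴/32 = 2.75×10^-4 m⁴.
θ = (T/G)·Σ L_i/J_i = (27800/39.6×10⁹)·(1.55/6.94×10^-4 + 4.13/3.26×10^-3 + 1.53/4.92×10^-4 + 4.16/2.75×10^-4) = 0.01527 rad.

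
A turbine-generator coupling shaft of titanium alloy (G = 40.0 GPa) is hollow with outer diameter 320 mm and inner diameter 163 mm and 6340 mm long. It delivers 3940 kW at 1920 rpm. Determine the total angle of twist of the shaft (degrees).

0.185°

ω = 2π·1920/60 = 201.1 rad/s, so T = P/ω = 3940×10³ / 201.1 = 19600 N·m.
J = π(d_o⁴ − d_i⁴)/32 = π(0.320⁴ − 0.163⁴)/32 = 9.601×10^-4 m⁴.
θ = T·L/(G·J) = 19600 × 6.34 / (40.0×10⁹ × 9.601×10^-4) = 3.235×10^-3 rad.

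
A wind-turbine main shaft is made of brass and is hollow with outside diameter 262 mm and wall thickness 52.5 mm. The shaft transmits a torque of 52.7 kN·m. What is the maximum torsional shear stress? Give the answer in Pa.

J = π(d_o⁴ − d_i⁴)/32 = π(0.262⁴ − 0.157⁴)/32 = 4.030×10^-4 m⁴.
τ_max = T·r/J = 52700 × 0.131 / 4.030×10^-4 = 1.713×10^7 Pa.

1.71e7 Pa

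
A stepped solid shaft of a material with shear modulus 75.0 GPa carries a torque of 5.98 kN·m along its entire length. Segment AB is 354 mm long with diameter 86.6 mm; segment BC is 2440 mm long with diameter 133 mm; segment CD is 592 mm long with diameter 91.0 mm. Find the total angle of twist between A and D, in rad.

J_AB = π(0.0866)⁴/32 = 5.52×10^-6 m⁴; J_BC = π(0.133)⁴/32 = 3.07×10^-5 m⁴; J_CD = π(0.0910)⁴/32 = 6.73×10^-6 m⁴.
θ = (T/G)·Σ L_i/J_i = (5980/75.0×10⁹)·(0.354/5.52×10^-6 + 2.44/3.07×10^-5 + 0.592/6.73×10^-6) = 0.01846 rad.

0.0185 rad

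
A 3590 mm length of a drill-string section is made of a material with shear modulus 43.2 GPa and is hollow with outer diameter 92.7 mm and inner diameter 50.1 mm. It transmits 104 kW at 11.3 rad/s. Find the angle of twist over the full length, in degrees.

ω = 11.3 rad/s, so T = P/ω = 104×10³ / 11.30 = 9204 N·m.
J = π(d_o⁴ − d_i⁴)/32 = π(0.0927⁴ − 0.0501⁴)/32 = 6.631×10^-6 m⁴.
θ = T·L/(G·J) = 9204 × 3.59 / (43.2×10⁹ × 6.631×10^-6) = 0.1153 rad.

6.61°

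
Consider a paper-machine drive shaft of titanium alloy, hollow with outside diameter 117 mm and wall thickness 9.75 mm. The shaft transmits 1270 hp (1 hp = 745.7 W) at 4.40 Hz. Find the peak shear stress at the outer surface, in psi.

ω = 2π·4.40 = 27.65 rad/s, so T = P/ω = 1270×745.7 / 27.65 = 34260 N·m.
J = π(d_o⁴ − d_i⁴)/32 = π(0.117⁴ − 0.0975⁴)/32 = 9.525×10^-6 m⁴.
τ_max = T·r/J = 34260 × 0.0585 / 9.525×10^-6 = 2.104×10^8 Pa.

30500 psi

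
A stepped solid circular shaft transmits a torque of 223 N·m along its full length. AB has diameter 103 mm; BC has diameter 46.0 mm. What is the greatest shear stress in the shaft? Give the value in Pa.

Under the same torque, τ_max = 16T/(πd³) is largest where d is smallest — segment BC (d = 46.0 mm).
τ_max = 16·223.0/(π·(0.0460)³) = 1.167×10^7 Pa.

1.17e7 Pa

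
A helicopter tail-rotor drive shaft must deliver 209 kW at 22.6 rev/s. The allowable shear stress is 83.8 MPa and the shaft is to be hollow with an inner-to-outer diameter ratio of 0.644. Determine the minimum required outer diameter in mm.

47.6 mm

ω = 2π·22.6 = 142.0 rad/s, so T = P/ω = 209×10³ / 142.0 = 1472 N·m.
For a hollow shaft with d_i/d_o = 0.644: τ_max = 16T/(π d_o³ (1−k⁴)), so d_o = [16T/(π τ_allow (1−k⁴))]^(1/3) = [16·1472/(π·8.38×10^7·0.8280)]^(1/3) = 0.04763 m.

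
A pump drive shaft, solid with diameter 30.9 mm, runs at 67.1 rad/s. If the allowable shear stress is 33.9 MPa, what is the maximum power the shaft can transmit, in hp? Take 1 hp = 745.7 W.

J = πd⁴/32 = π(0.0309)⁴/32 = 8.950×10^-8 m⁴.
T_max = τ_allow·J/r = 3.39×10^7 × 8.950×10^-8 / 0.0154 = 196.4 N·m.
ω = 67.1 rad/s, so P_max = T_max·ω = 1.318×10^4 W.

17.7 hp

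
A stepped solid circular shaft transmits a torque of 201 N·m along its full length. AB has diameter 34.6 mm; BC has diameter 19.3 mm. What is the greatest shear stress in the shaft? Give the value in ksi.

20.7 ksi

Under the same torque, τ_max = 16T/(πd³) is largest where d is smallest — segment BC (d = 19.3 mm).
τ_max = 16·201.0/(π·(0.0193)³) = 1.424×10^8 Pa.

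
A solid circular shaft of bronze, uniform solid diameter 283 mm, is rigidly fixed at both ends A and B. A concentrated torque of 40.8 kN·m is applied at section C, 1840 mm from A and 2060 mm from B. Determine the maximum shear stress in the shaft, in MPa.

With uniform GJ and both ends fixed, compatibility θ_AC = θ_CB gives T_A·a = T_B·b, together with T_A + T_B = T₀.
T_A = T₀·b/(a+b) = 40800·2060/3900 = 21550 N·m; T_B = 19250 N·m.
τ in each portion: τ_AC = 4.84×10^6 Pa, τ_CB = 4.33×10^6 Pa; maximum is in AC.
τ_max = T_AC·r/J = 21550·0.141/6.30×10^-4 = 4.843×10^6 Pa.

4.84 MPa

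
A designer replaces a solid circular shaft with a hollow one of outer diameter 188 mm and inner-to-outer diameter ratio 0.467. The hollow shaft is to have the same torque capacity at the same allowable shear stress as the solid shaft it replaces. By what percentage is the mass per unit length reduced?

19.2 %

Equal τ_max and T ⇒ the solid shaft needs d_s³ = d_o³(1−k⁴), so d_s = 188·(1−0.467⁴)^(1/3) = 185.0 mm.
Area ratio A_h/A_s = d_o²(1−k²)/d_s² = (1−k²)/(1−k⁴)^(2/3) = 0.8077.
Mass saving = 1 − 0.8077 = 19.2 %.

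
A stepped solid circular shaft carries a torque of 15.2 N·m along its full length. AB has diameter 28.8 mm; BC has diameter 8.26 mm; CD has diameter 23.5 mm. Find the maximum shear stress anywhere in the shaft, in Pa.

Under the same torque, τ_max = 16T/(πd³) is largest where d is smallest — segment BC (d = 8.26 mm).
τ_max = 16·15.20/(π·(0.00826)³) = 1.374×10^8 Pa.

1.37e8 Pa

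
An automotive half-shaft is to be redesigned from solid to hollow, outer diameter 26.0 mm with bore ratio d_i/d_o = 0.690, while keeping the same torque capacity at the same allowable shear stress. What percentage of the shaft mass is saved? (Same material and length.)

Equal τ_max and T ⇒ the solid shaft needs d_s³ = d_o³(1−k⁴), so d_s = 26.0·(1−0.690⁴)^(1/3) = 23.86 mm.
Area ratio A_h/A_s = d_o²(1−k²)/d_s² = (1−k²)/(1−k⁴)^(2/3) = 0.6218.
Mass saving = 1 − 0.6218 = 37.8 %.

37.8 %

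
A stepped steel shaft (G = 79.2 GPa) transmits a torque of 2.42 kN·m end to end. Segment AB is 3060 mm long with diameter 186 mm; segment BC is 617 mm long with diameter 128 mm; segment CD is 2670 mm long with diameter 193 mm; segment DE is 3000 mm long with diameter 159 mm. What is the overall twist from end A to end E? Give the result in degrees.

J_AB = π(0.186)⁴/32 = 1.18×10^-4 m⁴; J_BC = π(0.128)⁴/32 = 2.64×10^-5 m⁴; J_CD = π(0.193)⁴/32 = 1.36×10^-4 m⁴; J_DE = π(0.159)⁴/32 = 6.27×10^-5 m⁴.
θ = (T/G)·Σ L_i/J_i = (2420/79.2×10⁹)·(3.06/1.18×10^-4 + 0.617/2.64×10^-5 + 2.67/1.36×10^-4 + 3.00/6.27×10^-5) = 3.571×10^-3 rad.

0.205°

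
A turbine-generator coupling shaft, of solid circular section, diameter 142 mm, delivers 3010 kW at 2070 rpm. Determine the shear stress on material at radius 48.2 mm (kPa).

16800 kPa

ω = 2π·2070/60 = 216.8 rad/s, so T = P/ω = 3010×10³ / 216.8 = 13890 N·m.
J = πd⁴/32 = π(0.142)⁴/32 = 3.992×10^-5 m⁴.
Shear stress varies linearly with radius: τ = T·r/J = 13890 × 0.0482 / 3.992×10^-5 = 1.677×10^7 Pa.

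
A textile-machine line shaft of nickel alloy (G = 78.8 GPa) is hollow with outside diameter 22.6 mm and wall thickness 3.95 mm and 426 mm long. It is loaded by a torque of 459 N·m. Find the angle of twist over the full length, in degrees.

6.76°

J = π(d_o⁴ − d_i⁴)/32 = π(0.0226⁴ − 0.0147⁴)/32 = 2.103×10^-8 m⁴.
θ = T·L/(G·J) = 459.0 × 0.426 / (78.8×10⁹ × 2.103×10^-8) = 0.1180 rad.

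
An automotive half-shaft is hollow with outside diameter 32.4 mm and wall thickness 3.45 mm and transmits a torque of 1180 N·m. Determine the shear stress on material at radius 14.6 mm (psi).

J = π(d_o⁴ − d_i⁴)/32 = π(0.0324⁴ − 0.0255⁴)/32 = 6.668×10^-8 m⁴.
Shear stress varies linearly with radius: τ = T·r/J = 1180 × 0.0146 / 6.668×10^-8 = 2.584×10^8 Pa.

37500 psi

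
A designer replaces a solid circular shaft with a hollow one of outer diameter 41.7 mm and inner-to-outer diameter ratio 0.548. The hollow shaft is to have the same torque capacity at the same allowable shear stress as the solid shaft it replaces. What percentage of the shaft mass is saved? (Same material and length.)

Equal τ_max and T ⇒ the solid shaft needs d_s³ = d_o³(1−k⁴), so d_s = 41.7·(1−0.548⁴)^(1/3) = 40.41 mm.
Area ratio A_h/A_s = d_o²(1−k²)/d_s² = (1−k²)/(1−k⁴)^(2/3) = 0.7452.
Mass saving = 1 − 0.7452 = 25.5 %.

25.5 %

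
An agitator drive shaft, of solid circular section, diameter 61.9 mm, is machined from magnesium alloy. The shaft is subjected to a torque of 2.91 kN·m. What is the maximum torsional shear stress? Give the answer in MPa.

J = πd⁴/32 = π(0.0619)⁴/32 = 1.441×10^-6 m⁴.
τ_max = T·r/J = 2910 × 0.0309 / 1.441×10^-6 = 6.249×10^7 Pa.

62.5 MPa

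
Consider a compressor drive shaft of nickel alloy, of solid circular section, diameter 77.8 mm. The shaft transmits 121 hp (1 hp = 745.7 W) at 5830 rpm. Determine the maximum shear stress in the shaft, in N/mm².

1.60 N/mm²

ω = 2π·5830/60 = 610.5 rad/s, so T = P/ω = 121×745.7 / 610.5 = 147.8 N·m.
J = πd⁴/32 = π(0.0778)⁴/32 = 3.597×10^-6 m⁴.
τ_max = T·r/J = 147.8 × 0.0389 / 3.597×10^-6 = 1.598×10^6 Pa.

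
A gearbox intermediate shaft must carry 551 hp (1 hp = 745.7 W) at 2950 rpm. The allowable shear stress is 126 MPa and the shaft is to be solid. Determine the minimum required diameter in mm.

ω = 2π·2950/60 = 308.9 rad/s, so T = P/ω = 551×745.7 / 308.9 = 1330 N·m.
For a solid shaft τ_max = 16T/(πd³), so d = (16T/(π τ_allow))^(1/3) = (16·1330/(π·1.26×10^8))^(1/3) = 0.03774 m.

37.7 mm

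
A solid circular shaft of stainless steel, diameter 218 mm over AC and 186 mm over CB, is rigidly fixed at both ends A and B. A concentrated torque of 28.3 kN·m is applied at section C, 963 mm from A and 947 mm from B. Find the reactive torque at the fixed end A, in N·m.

Compatibility: T_A·a/J_AC = T_B·b/J_CB with T_A + T_B = T₀.
J_AC = 2.22×10^-4 m⁴, J_CB = 1.18×10^-4 m⁴, so T_A = T₀·(J_AC/a)/((J_AC/a)+(J_CB/b)) = 18390 N·m, T_B = 9910 N·m.

18400 N·m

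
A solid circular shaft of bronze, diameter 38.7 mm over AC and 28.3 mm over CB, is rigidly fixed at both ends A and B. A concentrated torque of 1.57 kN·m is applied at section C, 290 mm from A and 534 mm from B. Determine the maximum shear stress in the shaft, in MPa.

Compatibility: T_A·a/J_AC = T_B·b/J_CB with T_A + T_B = T₀.
J_AC = 2.20×10^-7 m⁴, J_CB = 6.30×10^-8 m⁴, so T_A = T₀·(J_AC/a)/((J_AC/a)+(J_CB/b)) = 1359 N·m, T_B = 211.0 N·m.
τ in each portion: τ_AC = 1.19×10^8 Pa, τ_CB = 4.74×10^7 Pa; maximum is in AC.
τ_max = T_AC·r/J = 1359·0.0194/2.20×10^-7 = 1.194×10^8 Pa.

119 MPa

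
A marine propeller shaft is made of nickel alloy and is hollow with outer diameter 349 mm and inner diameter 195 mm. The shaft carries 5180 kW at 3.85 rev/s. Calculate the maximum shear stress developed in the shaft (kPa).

28400 kPa

ω = 2π·3.85 = 24.19 rad/s, so T = P/ω = 5180×10³ / 24.19 = 214100 N·m.
J = π(d_o⁴ − d_i⁴)/32 = π(0.349⁴ − 0.195⁴)/32 = 1.315×10^-3 m⁴.
τ_max = T·r/J = 214100 × 0.174 / 1.315×10^-3 = 2.843×10^7 Pa.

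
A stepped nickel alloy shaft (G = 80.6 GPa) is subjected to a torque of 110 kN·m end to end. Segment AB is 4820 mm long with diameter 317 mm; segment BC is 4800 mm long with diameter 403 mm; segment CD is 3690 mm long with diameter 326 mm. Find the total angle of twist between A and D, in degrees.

0.785°

J_AB = π(0.317)⁴/32 = 9.91×10^-4 m⁴; J_BC = π(0.403)⁴/32 = 2.59×10^-3 m⁴; J_CD = π(0.326)⁴/32 = 1.11×10^-3 m⁴.
θ = (T/G)·Σ L_i/J_i = (110000/80.6×10⁹)·(4.82/9.91×10^-4 + 4.80/2.59×10^-3 + 3.69/1.11×10^-3) = 0.01371 rad.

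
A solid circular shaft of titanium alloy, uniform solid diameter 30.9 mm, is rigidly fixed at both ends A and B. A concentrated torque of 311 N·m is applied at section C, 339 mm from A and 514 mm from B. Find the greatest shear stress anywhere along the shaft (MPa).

With uniform GJ and both ends fixed, compatibility θ_AC = θ_CB gives T_A·a = T_B·b, together with T_A + T_B = T₀.
T_A = T₀·b/(a+b) = 311.0·514/853.0 = 187.4 N·m; T_B = 123.6 N·m.
τ in each portion: τ_AC = 3.23×10^7 Pa, τ_CB = 2.13×10^7 Pa; maximum is in AC.
τ_max = T_AC·r/J = 187.4·0.0154/8.95×10^-8 = 3.235×10^7 Pa.

32.3 MPa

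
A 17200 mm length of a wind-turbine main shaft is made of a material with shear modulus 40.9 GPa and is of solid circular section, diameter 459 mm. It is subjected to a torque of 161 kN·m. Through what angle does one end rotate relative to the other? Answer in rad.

J = πd⁴/32 = π(0.459)⁴/32 = 4.358×10^-3 m⁴.
θ = T·L/(G·J) = 161000 × 17.2 / (40.9×10⁹ × 4.358×10^-3) = 0.01554 rad.

0.0155 rad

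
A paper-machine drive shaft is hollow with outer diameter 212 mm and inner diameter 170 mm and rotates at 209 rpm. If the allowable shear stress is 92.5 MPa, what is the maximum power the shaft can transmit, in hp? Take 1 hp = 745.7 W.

J = π(d_o⁴ − d_i⁴)/32 = π(0.212⁴ − 0.170⁴)/32 = 1.163×10^-4 m⁴.
T_max = τ_allow·J/r = 9.25×10^7 × 1.163×10^-4 / 0.106 = 101500 N·m.
ω = 2π·209/60 = 21.89 rad/s, so P_max = T_max·ω = 2.221×10^6 W.

2980 hp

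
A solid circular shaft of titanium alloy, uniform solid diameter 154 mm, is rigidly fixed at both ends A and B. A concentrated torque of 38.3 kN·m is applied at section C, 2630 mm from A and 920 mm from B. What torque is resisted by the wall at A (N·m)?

9930 N·m

With uniform GJ and both ends fixed, compatibility θ_AC = θ_CB gives T_A·a = T_B·b, together with T_A + T_B = T₀.
T_A = T₀·b/(a+b) = 38300·920/3550 = 9926 N·m; T_B = 28370 N·m.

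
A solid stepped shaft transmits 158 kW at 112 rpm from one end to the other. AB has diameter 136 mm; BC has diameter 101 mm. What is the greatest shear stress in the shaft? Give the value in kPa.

ω = 2π·112/60 = 11.73 rad/s, so T = P/ω = 158×10³ / 11.73 = 13470 N·m.
Under the same torque, τ_max = 16T/(πd³) is largest where d is smallest — segment BC (d = 101 mm).
τ_max = 16·13470/(π·(0.101)³) = 6.659×10^7 Pa.

66600 kPa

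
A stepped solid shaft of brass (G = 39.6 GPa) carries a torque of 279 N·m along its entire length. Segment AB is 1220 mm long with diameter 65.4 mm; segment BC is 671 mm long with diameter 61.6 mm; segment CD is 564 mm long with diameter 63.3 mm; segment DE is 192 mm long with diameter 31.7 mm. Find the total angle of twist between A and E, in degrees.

1.39°

J_AB = π(0.0654)⁴/32 = 1.80×10^-6 m⁴; J_BC = π(0.0616)⁴/32 = 1.41×10^-6 m⁴; J_CD = π(0.0633)⁴/32 = 1.58×10^-6 m⁴; J_DE = π(0.0317)⁴/32 = 9.91×10^-8 m⁴.
θ = (T/G)·Σ L_i/J_i = (279.0/39.6×10⁹)·(1.22/1.80×10^-6 + 0.671/1.41×10^-6 + 0.564/1.58×10^-6 + 0.192/9.91×10^-8) = 0.02430 rad.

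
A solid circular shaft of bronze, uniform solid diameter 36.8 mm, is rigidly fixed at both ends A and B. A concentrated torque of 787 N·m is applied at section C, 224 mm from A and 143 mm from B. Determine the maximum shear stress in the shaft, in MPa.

With uniform GJ and both ends fixed, compatibility θ_AC = θ_CB gives T_A·a = T_B·b, together with T_A + T_B = T₀.
T_A = T₀·b/(a+b) = 787.0·143/367.0 = 306.7 N·m; T_B = 480.3 N·m.
τ in each portion: τ_AC = 3.13×10^7 Pa, τ_CB = 4.91×10^7 Pa; maximum is in CB.
τ_max = T_CB·r/J = 480.3·0.0184/1.80×10^-7 = 4.909×10^7 Pa.

49.1 MPa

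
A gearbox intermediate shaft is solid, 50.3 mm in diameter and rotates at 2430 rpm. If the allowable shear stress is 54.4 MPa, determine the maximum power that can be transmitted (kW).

J = πd⁴/32 = π(0.0503)⁴/32 = 6.285×10^-7 m⁴.
T_max = τ_allow·J/r = 5.44×10^7 × 6.285×10^-7 / 0.0251 = 1359 N·m.
ω = 2π·2430/60 = 254.5 rad/s, so P_max = T_max·ω = 3.459×10^5 W.

346 kW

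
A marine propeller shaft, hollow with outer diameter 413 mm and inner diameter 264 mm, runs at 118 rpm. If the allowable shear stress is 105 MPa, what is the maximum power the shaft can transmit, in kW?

J = π(d_o⁴ − d_i⁴)/32 = π(0.413⁴ − 0.264⁴)/32 = 2.379×10^-3 m⁴.
T_max = τ_allow·J/r = 1.05×10^8 × 2.379×10^-3 / 0.206 = 1.210e6 N·m.
ω = 2π·118/60 = 12.36 rad/s, so P_max = T_max·ω = 1.495×10^7 W.

15000 kW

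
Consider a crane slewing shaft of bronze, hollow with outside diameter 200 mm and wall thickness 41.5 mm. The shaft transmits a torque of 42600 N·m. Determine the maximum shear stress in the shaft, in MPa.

J = π(d_o⁴ − d_i⁴)/32 = π(0.200⁴ − 0.117⁴)/32 = 1.387×10^-4 m⁴.
τ_max = T·r/J = 42600 × 0.100 / 1.387×10^-4 = 3.072×10^7 Pa.

30.7 MPa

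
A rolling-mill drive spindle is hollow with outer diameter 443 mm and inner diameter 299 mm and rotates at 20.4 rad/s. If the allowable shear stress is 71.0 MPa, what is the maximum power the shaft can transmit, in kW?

J = π(d_o⁴ − d_i⁴)/32 = π(0.443⁴ − 0.299⁴)/32 = 2.996×10^-3 m⁴.
T_max = τ_allow·J/r = 7.10×10^7 × 2.996×10^-3 / 0.222 = 960500 N·m.
ω = 20.4 rad/s, so P_max = T_max·ω = 1.959×10^7 W.

19600 kW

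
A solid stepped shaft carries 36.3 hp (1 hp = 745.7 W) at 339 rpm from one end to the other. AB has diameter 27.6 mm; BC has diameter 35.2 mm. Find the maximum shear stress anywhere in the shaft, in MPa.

ω = 2π·339/60 = 35.50 rad/s, so T = P/ω = 36.3×745.7 / 35.50 = 762.5 N·m.
Under the same torque, τ_max = 16T/(πd³) is largest where d is smallest — segment AB (d = 27.6 mm).
τ_max = 16·762.5/(π·(0.0276)³) = 1.847×10^8 Pa.

185 MPa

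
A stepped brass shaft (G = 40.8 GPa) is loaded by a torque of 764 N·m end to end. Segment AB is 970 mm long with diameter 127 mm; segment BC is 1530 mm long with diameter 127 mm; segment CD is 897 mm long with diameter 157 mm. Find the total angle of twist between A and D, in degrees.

J_AB = π(0.127)⁴/32 = 2.55×10^-5 m⁴; J_BC = π(0.127)⁴/32 = 2.55×10^-5 m⁴; J_CD = π(0.157)⁴/32 = 5.96×10^-5 m⁴.
θ = (T/G)·Σ L_i/J_i = (764.0/40.8×10⁹)·(0.970/2.55×10^-5 + 1.53/2.55×10^-5 + 0.897/5.96×10^-5) = 2.115×10^-3 rad.

0.121°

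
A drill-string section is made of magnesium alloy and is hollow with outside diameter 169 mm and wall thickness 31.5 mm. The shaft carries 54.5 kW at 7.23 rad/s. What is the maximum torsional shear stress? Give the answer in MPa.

9.41 MPa

ω = 7.23 rad/s, so T = P/ω = 54.5×10³ / 7.230 = 7538 N·m.
J = π(d_o⁴ − d_i⁴)/32 = π(0.169⁴ − 0.106⁴)/32 = 6.769×10^-5 m⁴.
τ_max = T·r/J = 7538 × 0.0845 / 6.769×10^-5 = 9.410×10^6 Pa.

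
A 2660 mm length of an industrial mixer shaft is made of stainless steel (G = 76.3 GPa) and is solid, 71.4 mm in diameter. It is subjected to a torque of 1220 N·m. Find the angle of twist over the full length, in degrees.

0.955°

J = πd⁴/32 = π(0.0714)⁴/32 = 2.551×10^-6 m⁴.
θ = T·L/(G·J) = 1220 × 2.66 / (76.3×10⁹ × 2.551×10^-6) = 0.01667 rad.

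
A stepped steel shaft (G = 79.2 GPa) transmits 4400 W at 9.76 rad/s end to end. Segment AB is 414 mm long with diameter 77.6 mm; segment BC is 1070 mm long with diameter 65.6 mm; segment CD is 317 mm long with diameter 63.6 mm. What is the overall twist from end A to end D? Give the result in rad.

0.00514 rad

ω = 9.76 rad/s, so T = P/ω = 4400 / 9.760 = 450.8 N·m.
J_AB = π(0.0776)⁴/32 = 3.56×10^-6 m⁴; J_BC = π(0.0656)⁴/32 = 1.82×10^-6 m⁴; J_CD = π(0.0636)⁴/32 = 1.61×10^-6 m⁴.
θ = (T/G)·Σ L_i/J_i = (450.8/79.2×10⁹)·(0.414/3.56×10^-6 + 1.07/1.82×10^-6 + 0.317/1.61×10^-6) = 5.135×10^-3 rad.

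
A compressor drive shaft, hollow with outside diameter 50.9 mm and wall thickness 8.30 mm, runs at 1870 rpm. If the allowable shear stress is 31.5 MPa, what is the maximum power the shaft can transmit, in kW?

J = π(d_o⁴ − d_i⁴)/32 = π(0.0509⁴ − 0.0343⁴)/32 = 5.231×10^-7 m⁴.
T_max = τ_allow·J/r = 3.15×10^7 × 5.231×10^-7 / 0.0255 = 647.4 N·m.
ω = 2π·1870/60 = 195.8 rad/s, so P_max = T_max·ω = 1.268×10^5 W.

127 kW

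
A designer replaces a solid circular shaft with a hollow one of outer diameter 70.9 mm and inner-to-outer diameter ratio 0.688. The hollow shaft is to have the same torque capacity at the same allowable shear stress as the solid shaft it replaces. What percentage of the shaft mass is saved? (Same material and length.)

37.6 %

Equal τ_max and T ⇒ the solid shaft needs d_s³ = d_o³(1−k⁴), so d_s = 70.9·(1−0.688⁴)^(1/3) = 65.15 mm.
Area ratio A_h/A_s = d_o²(1−k²)/d_s² = (1−k²)/(1−k⁴)^(2/3) = 0.6237.
Mass saving = 1 − 0.6237 = 37.6 %.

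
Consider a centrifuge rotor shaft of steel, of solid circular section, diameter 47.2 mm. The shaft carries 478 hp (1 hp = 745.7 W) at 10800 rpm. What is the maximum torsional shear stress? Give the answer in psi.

ω = 2π·10800/60 = 1131 rad/s, so T = P/ω = 478×745.7 / 1131 = 315.2 N·m.
J = πd⁴/32 = π(0.0472)⁴/32 = 4.873×10^-7 m⁴.
τ_max = T·r/J = 315.2 × 0.0236 / 4.873×10^-7 = 1.526×10^7 Pa.

2210 psi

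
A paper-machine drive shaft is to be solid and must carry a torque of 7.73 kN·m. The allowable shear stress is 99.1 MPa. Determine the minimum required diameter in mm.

73.5 mm

For a solid shaft τ_max = 16T/(πd³), so d = (16T/(π τ_allow))^(1/3) = (16·7730/(π·9.91×10^7))^(1/3) = 0.07351 m.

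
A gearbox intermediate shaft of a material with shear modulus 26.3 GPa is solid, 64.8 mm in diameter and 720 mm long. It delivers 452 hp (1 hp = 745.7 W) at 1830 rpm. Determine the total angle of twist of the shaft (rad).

0.0278 rad

ω = 2π·1830/60 = 191.6 rad/s, so T = P/ω = 452×745.7 / 191.6 = 1759 N·m.
J = πd⁴/32 = π(0.0648)⁴/32 = 1.731×10^-6 m⁴.
θ = T·L/(G·J) = 1759 × 0.720 / (26.3×10⁹ × 1.731×10^-6) = 0.02782 rad.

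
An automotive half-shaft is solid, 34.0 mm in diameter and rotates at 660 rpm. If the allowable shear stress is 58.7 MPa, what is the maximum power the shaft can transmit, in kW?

J = πd⁴/32 = π(0.0340)⁴/32 = 1.312×10^-7 m⁴.
T_max = τ_allow·J/r = 5.87×10^7 × 1.312×10^-7 / 0.0170 = 453.0 N·m.
ω = 2π·660/60 = 69.12 rad/s, so P_max = T_max·ω = 3.131×10^4 W.

31.3 kW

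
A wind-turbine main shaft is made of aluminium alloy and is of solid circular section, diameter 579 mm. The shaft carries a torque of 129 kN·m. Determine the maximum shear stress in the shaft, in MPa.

J = πd⁴/32 = π(0.579)⁴/32 = 0.01103 m⁴.
τ_max = T·r/J = 129000 × 0.289 / 0.01103 = 3.385×10^6 Pa.

3.38 MPa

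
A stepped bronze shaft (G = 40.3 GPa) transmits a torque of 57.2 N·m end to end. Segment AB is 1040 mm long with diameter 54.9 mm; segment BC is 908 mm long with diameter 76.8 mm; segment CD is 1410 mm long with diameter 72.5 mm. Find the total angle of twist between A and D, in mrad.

J_AB = π(0.0549)⁴/32 = 8.92×10^-7 m⁴; J_BC = π(0.0768)⁴/32 = 3.42×10^-6 m⁴; J_CD = π(0.0725)⁴/32 = 2.71×10^-6 m⁴.
θ = (T/G)·Σ L_i/J_i = (57.20/40.3×10⁹)·(1.04/8.92×10^-7 + 0.908/3.42×10^-6 + 1.41/2.71×10^-6) = 2.770×10^-3 rad.

2.77 mrad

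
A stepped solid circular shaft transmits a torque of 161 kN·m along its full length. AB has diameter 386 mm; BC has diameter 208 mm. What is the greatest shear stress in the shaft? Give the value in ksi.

Under the same torque, τ_max = 16T/(πd³) is largest where d is smallest — segment BC (d = 208 mm).
τ_max = 16·161000/(π·(0.208)³) = 9.112×10^7 Pa.

13.2 ksi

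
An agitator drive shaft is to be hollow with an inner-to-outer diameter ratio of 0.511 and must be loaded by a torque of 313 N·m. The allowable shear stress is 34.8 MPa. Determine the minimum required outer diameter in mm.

36.6 mm

For a hollow shaft with d_i/d_o = 0.511: τ_max = 16T/(π d_o³ (1−k⁴)), so d_o = [16T/(π τ_allow (1−k⁴))]^(1/3) = [16·313.0/(π·3.48×10^7·0.9318)]^(1/3) = 0.03663 m.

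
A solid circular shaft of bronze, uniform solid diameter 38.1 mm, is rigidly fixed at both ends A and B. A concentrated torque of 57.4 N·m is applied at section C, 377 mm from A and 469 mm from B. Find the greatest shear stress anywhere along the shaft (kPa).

With uniform GJ and both ends fixed, compatibility θ_AC = θ_CB gives T_A·a = T_B·b, together with T_A + T_B = T₀.
T_A = T₀·b/(a+b) = 57.40·469/846.0 = 31.82 N·m; T_B = 25.58 N·m.
τ in each portion: τ_AC = 2.93×10^6 Pa, τ_CB = 2.36×10^6 Pa; maximum is in AC.
τ_max = T_AC·r/J = 31.82·0.0191/2.07×10^-7 = 2.930×10^6 Pa.

2930 kPa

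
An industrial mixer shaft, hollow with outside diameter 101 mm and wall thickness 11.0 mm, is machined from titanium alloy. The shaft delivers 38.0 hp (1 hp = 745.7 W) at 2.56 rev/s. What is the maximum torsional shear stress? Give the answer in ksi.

2.02 ksi

ω = 2π·2.56 = 16.08 rad/s, so T = P/ω = 38.0×745.7 / 16.08 = 1762 N·m.
J = π(d_o⁴ − d_i⁴)/32 = π(0.101⁴ − 0.0790⁴)/32 = 6.392×10^-6 m⁴.
τ_max = T·r/J = 1762 × 0.0505 / 6.392×10^-6 = 1.392×10^7 Pa.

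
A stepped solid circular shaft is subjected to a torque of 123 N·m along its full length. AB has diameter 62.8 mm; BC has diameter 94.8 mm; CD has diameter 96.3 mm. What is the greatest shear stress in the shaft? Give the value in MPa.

2.53 MPa

Under the same torque, τ_max = 16T/(πd³) is largest where d is smallest — segment AB (d = 62.8 mm).
τ_max = 16·123.0/(π·(0.0628)³) = 2.529×10^6 Pa.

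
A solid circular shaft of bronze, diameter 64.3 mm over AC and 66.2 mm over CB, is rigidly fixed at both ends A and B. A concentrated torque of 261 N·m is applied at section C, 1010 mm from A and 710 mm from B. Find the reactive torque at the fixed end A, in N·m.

100 N·m

Compatibility: T_A·a/J_AC = T_B·b/J_CB with T_A + T_B = T₀.
J_AC = 1.68×10^-6 m⁴, J_CB = 1.89×10^-6 m⁴, so T_A = T₀·(J_AC/a)/((J_AC/a)+(J_CB/b)) = 100.5 N·m, T_B = 160.5 N·m.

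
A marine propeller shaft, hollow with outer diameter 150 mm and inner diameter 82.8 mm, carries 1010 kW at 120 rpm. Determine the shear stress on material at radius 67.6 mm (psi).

ω = 2π·120/60 = 12.57 rad/s, so T = P/ω = 1010×10³ / 12.57 = 80370 N·m.
J = π(d_o⁴ − d_i⁴)/32 = π(0.150⁴ − 0.0828⁴)/32 = 4.509×10^-5 m⁴.
Shear stress varies linearly with radius: τ = T·r/J = 80370 × 0.0676 / 4.509×10^-5 = 1.205×10^8 Pa.

17500 psi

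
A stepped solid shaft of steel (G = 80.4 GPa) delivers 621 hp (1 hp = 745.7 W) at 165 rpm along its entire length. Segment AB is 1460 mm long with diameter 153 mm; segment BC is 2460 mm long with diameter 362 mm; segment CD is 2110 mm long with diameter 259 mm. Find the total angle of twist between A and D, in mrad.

ω = 2π·165/60 = 17.28 rad/s, so T = P/ω = 621×745.7 / 17.28 = 26800 N·m.
J_AB = π(0.153)⁴/32 = 5.38×10^-5 m⁴; J_BC = π(0.362)⁴/32 = 1.69×10^-3 m⁴; J_CD = π(0.259)⁴/32 = 4.42×10^-4 m⁴.
θ = (T/G)·Σ L_i/J_i = (26800/80.4×10⁹)·(1.46/5.38×10^-5 + 2.46/1.69×10^-3 + 2.11/4.42×10^-4) = 0.01112 rad.

11.1 mrad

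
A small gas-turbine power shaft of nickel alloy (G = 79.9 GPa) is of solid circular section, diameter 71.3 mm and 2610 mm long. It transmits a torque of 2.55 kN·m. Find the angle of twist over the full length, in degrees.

J = πd⁴/32 = π(0.0713)⁴/32 = 2.537×10^-6 m⁴.
θ = T·L/(G·J) = 2550 × 2.61 / (79.9×10⁹ × 2.537×10^-6) = 0.03283 rad.

1.88°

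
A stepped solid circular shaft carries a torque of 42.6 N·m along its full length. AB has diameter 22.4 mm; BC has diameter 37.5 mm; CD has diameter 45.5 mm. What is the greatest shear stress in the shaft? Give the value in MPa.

19.3 MPa

Under the same torque, τ_max = 16T/(πd³) is largest where d is smallest — segment AB (d = 22.4 mm).
τ_max = 16·42.60/(π·(0.0224)³) = 1.930×10^7 Pa.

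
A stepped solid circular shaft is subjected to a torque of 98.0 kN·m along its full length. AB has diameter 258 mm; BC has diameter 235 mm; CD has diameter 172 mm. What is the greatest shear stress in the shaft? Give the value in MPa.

98.1 MPa

Under the same torque, τ_max = 16T/(πd³) is largest where d is smallest — segment CD (d = 172 mm).
τ_max = 16·98000/(π·(0.172)³) = 9.809×10^7 Pa.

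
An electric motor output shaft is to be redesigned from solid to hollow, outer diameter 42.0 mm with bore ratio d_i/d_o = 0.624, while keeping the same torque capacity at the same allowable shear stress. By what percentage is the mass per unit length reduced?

Equal τ_max and T ⇒ the solid shaft needs d_s³ = d_o³(1−k⁴), so d_s = 42.0·(1−0.624⁴)^(1/3) = 39.76 mm.
Area ratio A_h/A_s = d_o²(1−k²)/d_s² = (1−k²)/(1−k⁴)^(2/3) = 0.6814.
Mass saving = 1 − 0.6814 = 31.9 %.

31.9 %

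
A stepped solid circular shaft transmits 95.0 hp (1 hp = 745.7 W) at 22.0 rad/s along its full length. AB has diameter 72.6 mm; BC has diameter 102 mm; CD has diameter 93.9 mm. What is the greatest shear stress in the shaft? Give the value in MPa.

ω = 22.0 rad/s, so T = P/ω = 95.0×745.7 / 22.00 = 3220 N·m.
Under the same torque, τ_max = 16T/(πd³) is largest where d is smallest — segment AB (d = 72.6 mm).
τ_max = 16·3220/(π·(0.0726)³) = 4.286×10^7 Pa.

42.9 MPa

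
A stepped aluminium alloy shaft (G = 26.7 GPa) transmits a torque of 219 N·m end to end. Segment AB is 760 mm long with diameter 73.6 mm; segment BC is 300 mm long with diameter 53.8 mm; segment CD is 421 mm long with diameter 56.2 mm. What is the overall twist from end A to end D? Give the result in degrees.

0.497°

J_AB = π(0.0736)⁴/32 = 2.88×10^-6 m⁴; J_BC = π(0.0538)⁴/32 = 8.22×10^-7 m⁴; J_CD = π(0.0562)⁴/32 = 9.79×10^-7 m⁴.
θ = (T/G)·Σ L_i/J_i = (219.0/26.7×10⁹)·(0.760/2.88×10^-6 + 0.300/8.22×10^-7 + 0.421/9.79×10^-7) = 8.682×10^-3 rad.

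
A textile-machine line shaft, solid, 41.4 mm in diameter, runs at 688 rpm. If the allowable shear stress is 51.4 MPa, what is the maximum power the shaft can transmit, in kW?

51.6 kW

J = πd⁴/32 = π(0.0414)⁴/32 = 2.884×10^-7 m⁴.
T_max = τ_allow·J/r = 5.14×10^7 × 2.884×10^-7 / 0.0207 = 716.1 N·m.
ω = 2π·688/60 = 72.05 rad/s, so P_max = T_max·ω = 5.160×10^4 W.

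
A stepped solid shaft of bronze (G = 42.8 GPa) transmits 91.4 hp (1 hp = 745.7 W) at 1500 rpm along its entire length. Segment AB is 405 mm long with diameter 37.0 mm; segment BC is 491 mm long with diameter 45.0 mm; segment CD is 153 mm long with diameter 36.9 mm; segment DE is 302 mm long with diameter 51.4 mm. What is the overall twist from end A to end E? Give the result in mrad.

ω = 2π·1500/60 = 157.1 rad/s, so T = P/ω = 91.4×745.7 / 157.1 = 433.9 N·m.
J_AB = π(0.0370)⁴/32 = 1.84×10^-7 m⁴; J_BC = π(0.0450)⁴/32 = 4.03×10^-7 m⁴; J_CD = π(0.0369)⁴/32 = 1.82×10^-7 m⁴; J_DE = π(0.0514)⁴/32 = 6.85×10^-7 m⁴.
θ = (T/G)·Σ L_i/J_i = (433.9/42.8×10⁹)·(0.405/1.84×10^-7 + 0.491/4.03×10^-7 + 0.153/1.82×10^-7 + 0.302/6.85×10^-7) = 0.04767 rad.

47.7 mrad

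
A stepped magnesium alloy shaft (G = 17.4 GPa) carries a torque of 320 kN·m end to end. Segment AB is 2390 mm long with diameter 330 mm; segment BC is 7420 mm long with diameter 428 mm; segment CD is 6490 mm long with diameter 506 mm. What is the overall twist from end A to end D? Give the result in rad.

0.0977 rad

J_AB = π(0.330)⁴/32 = 1.16×10^-3 m⁴; J_BC = π(0.428)⁴/32 = 3.29×10^-3 m⁴; J_CD = π(0.506)⁴/32 = 6.44×10^-3 m⁴.
θ = (T/G)·Σ L_i/J_i = (320000/17.4×10⁹)·(2.39/1.16×10^-3 + 7.42/3.29×10^-3 + 6.49/6.44×10^-3) = 0.09772 rad.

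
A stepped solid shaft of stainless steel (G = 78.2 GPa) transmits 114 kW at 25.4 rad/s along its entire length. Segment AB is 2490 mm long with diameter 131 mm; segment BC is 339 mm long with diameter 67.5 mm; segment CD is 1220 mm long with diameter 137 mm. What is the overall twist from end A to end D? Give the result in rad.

0.0165 rad

ω = 25.4 rad/s, so T = P/ω = 114×10³ / 25.40 = 4488 N·m.
J_AB = π(0.131)⁴/32 = 2.89×10^-5 m⁴; J_BC = π(0.0675)⁴/32 = 2.04×10^-6 m⁴; J_CD = π(0.137)⁴/32 = 3.46×10^-5 m⁴.
θ = (T/G)·Σ L_i/J_i = (4488/78.2×10⁹)·(2.49/2.89×10^-5 + 0.339/2.04×10^-6 + 1.22/3.46×10^-5) = 0.01651 rad.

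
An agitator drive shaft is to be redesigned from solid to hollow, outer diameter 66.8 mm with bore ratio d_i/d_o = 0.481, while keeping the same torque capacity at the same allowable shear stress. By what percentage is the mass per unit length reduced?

Equal τ_max and T ⇒ the solid shaft needs d_s³ = d_o³(1−k⁴), so d_s = 66.8·(1−0.481⁴)^(1/3) = 65.59 mm.
Area ratio A_h/A_s = d_o²(1−k²)/d_s² = (1−k²)/(1−k⁴)^(2/3) = 0.7974.
Mass saving = 1 − 0.7974 = 20.3 %.

20.3 %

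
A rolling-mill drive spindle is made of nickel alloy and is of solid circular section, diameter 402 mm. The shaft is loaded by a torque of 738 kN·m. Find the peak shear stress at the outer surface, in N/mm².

J = πd⁴/32 = π(0.402)⁴/32 = 2.564×10^-3 m⁴.
τ_max = T·r/J = 738000 × 0.201 / 2.564×10^-3 = 5.786×10^7 Pa.

57.9 N/mm²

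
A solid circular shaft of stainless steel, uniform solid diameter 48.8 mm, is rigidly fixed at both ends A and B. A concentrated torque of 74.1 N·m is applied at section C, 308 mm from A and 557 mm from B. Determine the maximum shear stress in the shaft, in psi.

303 psi

With uniform GJ and both ends fixed, compatibility θ_AC = θ_CB gives T_A·a = T_B·b, together with T_A + T_B = T₀.
T_A = T₀·b/(a+b) = 74.10·557/865.0 = 47.72 N·m; T_B = 26.38 N·m.
τ in each portion: τ_AC = 2.09×10^6 Pa, τ_CB = 1.16×10^6 Pa; maximum is in AC.
τ_max = T_AC·r/J = 47.72·0.0244/5.57×10^-7 = 2.091×10^6 Pa.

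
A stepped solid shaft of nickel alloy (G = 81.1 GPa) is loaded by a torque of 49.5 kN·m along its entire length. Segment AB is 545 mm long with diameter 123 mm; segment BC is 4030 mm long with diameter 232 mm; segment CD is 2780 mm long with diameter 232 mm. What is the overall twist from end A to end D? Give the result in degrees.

J_AB = π(0.123)⁴/32 = 2.25×10^-5 m⁴; J_BC = π(0.232)⁴/32 = 2.84×10^-4 m⁴; J_CD = π(0.232)⁴/32 = 2.84×10^-4 m⁴.
θ = (T/G)·Σ L_i/J_i = (49500/81.1×10⁹)·(0.545/2.25×10^-5 + 4.03/2.84×10^-4 + 2.78/2.84×10^-4) = 0.02942 rad.

1.69°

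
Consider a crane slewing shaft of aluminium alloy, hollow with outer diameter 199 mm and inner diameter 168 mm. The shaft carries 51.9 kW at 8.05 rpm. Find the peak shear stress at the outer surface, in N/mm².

ω = 2π·8.05/60 = 0.8430 rad/s, so T = P/ω = 51.9×10³ / 0.8430 = 61570 N·m.
J = π(d_o⁴ − d_i⁴)/32 = π(0.199⁴ − 0.168⁴)/32 = 7.576×10^-5 m⁴.
τ_max = T·r/J = 61570 × 0.0995 / 7.576×10^-5 = 8.086×10^7 Pa.

80.9 N/mm²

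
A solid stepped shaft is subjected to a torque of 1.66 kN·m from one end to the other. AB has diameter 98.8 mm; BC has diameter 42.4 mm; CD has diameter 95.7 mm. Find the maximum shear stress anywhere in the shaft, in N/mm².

111 N/mm²

Under the same torque, τ_max = 16T/(πd³) is largest where d is smallest — segment BC (d = 42.4 mm).
τ_max = 16·1660/(π·(0.0424)³) = 1.109×10^8 Pa.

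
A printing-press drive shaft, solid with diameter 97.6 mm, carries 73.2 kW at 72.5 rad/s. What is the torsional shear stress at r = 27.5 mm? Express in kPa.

ω = 72.5 rad/s, so T = P/ω = 73.2×10³ / 72.50 = 1010 N·m.
J = πd⁴/32 = π(0.0976)⁴/32 = 8.908×10^-6 m⁴.
Shear stress varies linearly with radius: τ = T·r/J = 1010 × 0.0275 / 8.908×10^-6 = 3.117×10^6 Pa.

3120 kPa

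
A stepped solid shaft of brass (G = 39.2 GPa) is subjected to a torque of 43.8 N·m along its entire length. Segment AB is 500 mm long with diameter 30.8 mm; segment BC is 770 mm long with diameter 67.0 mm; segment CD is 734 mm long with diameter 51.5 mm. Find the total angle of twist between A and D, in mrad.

7.95 mrad

J_AB = π(0.0308)⁴/32 = 8.83×10^-8 m⁴; J_BC = π(0.0670)⁴/32 = 1.98×10^-6 m⁴; J_CD = π(0.0515)⁴/32 = 6.91×10^-7 m⁴.
θ = (T/G)·Σ L_i/J_i = (43.80/39.2×10⁹)·(0.500/8.83×10^-8 + 0.770/1.98×10^-6 + 0.734/6.91×10^-7) = 7.946×10^-3 rad.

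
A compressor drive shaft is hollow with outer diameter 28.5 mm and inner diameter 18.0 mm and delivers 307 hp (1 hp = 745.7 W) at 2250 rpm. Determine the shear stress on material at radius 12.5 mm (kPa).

ω = 2π·2250/60 = 235.6 rad/s, so T = P/ω = 307×745.7 / 235.6 = 971.6 N·m.
J = π(d_o⁴ − d_i⁴)/32 = π(0.0285⁴ − 0.0180⁴)/32 = 5.446×10^-8 m⁴.
Shear stress varies linearly with radius: τ = T·r/J = 971.6 × 0.0125 / 5.446×10^-8 = 2.230×10^8 Pa.

223000 kPa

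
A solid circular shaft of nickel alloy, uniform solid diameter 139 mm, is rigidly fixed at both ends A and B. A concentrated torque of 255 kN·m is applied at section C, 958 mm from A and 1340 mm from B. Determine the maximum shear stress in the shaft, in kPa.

282000 kPa

With uniform GJ and both ends fixed, compatibility θ_AC = θ_CB gives T_A·a = T_B·b, together with T_A + T_B = T₀.
T_A = T₀·b/(a+b) = 255000·1340/2298 = 148700 N·m; T_B = 106300 N·m.
τ in each portion: τ_AC = 2.82×10^8 Pa, τ_CB = 2.02×10^8 Pa; maximum is in AC.
τ_max = T_AC·r/J = 148700·0.0695/3.66×10^-5 = 2.820×10^8 Pa.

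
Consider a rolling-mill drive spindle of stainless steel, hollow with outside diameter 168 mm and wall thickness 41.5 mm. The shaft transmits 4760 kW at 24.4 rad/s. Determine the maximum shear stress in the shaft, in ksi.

32.5 ksi

ω = 24.4 rad/s, so T = P/ω = 4760×10³ / 24.40 = 195100 N·m.
J = π(d_o⁴ − d_i⁴)/32 = π(0.168⁴ − 0.0850⁴)/32 = 7.308×10^-5 m⁴.
τ_max = T·r/J = 195100 × 0.0840 / 7.308×10^-5 = 2.242×10^8 Pa.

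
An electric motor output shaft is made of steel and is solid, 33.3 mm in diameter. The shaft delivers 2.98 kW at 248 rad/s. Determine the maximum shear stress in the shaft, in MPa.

ω = 248 rad/s, so T = P/ω = 2.98×10³ / 248.0 = 12.02 N·m.
J = πd⁴/32 = π(0.0333)⁴/32 = 1.207×10^-7 m⁴.
τ_max = T·r/J = 12.02 × 0.0166 / 1.207×10^-7 = 1.657×10^6 Pa.

1.66 MPa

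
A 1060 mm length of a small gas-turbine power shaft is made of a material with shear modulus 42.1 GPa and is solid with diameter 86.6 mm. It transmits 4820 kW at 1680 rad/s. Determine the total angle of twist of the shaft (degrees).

0.750°

ω = 1680 rad/s, so T = P/ω = 4820×10³ / 1680 = 2869 N·m.
J = πd⁴/32 = π(0.0866)⁴/32 = 5.522×10^-6 m⁴.
θ = T·L/(G·J) = 2869 × 1.06 / (42.1×10⁹ × 5.522×10^-6) = 0.01308 rad.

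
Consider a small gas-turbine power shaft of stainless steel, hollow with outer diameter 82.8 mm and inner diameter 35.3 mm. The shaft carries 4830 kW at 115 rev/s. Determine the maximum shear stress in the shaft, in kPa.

62000 kPa

ω = 2π·115 = 722.6 rad/s, so T = P/ω = 4830×10³ / 722.6 = 6685 N·m.
J = π(d_o⁴ − d_i⁴)/32 = π(0.0828⁴ − 0.0353⁴)/32 = 4.462×10^-6 m⁴.
τ_max = T·r/J = 6685 × 0.0414 / 4.462×10^-6 = 6.202×10^7 Pa.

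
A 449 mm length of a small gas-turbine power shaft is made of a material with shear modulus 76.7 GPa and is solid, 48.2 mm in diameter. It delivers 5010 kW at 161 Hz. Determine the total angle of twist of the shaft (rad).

0.0547 rad

ω = 2π·161 = 1012 rad/s, so T = P/ω = 5010×10³ / 1012 = 4953 N·m.
J = πd⁴/32 = π(0.0482)⁴/32 = 5.299×10^-7 m⁴.
θ = T·L/(G·J) = 4953 × 0.449 / (76.7×10⁹ × 5.299×10^-7) = 0.05471 rad.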